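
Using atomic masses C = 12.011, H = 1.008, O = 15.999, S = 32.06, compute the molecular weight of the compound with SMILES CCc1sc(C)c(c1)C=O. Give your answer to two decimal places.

Molecular formula: C8H10OS.
M = 8×12.011 + 10×1.008 + 1×15.999 + 1×32.06 = 154.23 g/mol.

154.23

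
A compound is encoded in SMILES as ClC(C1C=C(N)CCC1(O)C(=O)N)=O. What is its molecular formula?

Heavy atoms from the SMILES: 8 C, 1 Cl, 2 N, 3 O.
Implicit hydrogens by atom environment:
  4 × C: no H
  2 × C: 2 H each → 4
  2 × C: 1 H each → 2
  2 × N: 2 H each → 4
  2 × O: no H
  1 × Cl: no H
  1 × O: 1 H
  Total hydrogens = 11.
Molecular formula: C8H11ClN2O3

C8H11ClN2O3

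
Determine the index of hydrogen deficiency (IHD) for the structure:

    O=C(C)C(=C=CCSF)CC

3

Molecular formula from the SMILES: C8H11FOS.
DoU = (2C + 2 + N − H − X)/2 = (2·8 + 2 + 0 − 11 − 1)/2 = 6/2 = 3.
(Structurally: 0 ring(s) + 3 π bond(s) = 3.)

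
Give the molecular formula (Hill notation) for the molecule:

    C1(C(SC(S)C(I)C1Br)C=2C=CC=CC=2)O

C11H12BrIOS2

Heavy atoms from the SMILES: 1 Br, 11 C, 1 I, 1 O, 2 S.
Implicit hydrogens by atom environment:
  5 × C: 1 H each → 5
  5 × C (aromatic): 1 H each → 5
  1 × Br: no H
  1 × C (aromatic): no H
  1 × I: no H
  1 × O: 1 H
  1 × S: 1 H
  1 × S: no H
  Total hydrogens = 12.
Molecular formula: C11H12BrIOS2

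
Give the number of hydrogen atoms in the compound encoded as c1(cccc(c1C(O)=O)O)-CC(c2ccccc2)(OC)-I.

15

Hydrogens are implicit in SMILES; fill each atom to its normal valence:
  8 × C (aromatic): 1 H each → 8
  4 × C (aromatic): no H
  2 × C: no H
  2 × O: 1 H each → 2
  2 × O: no H
  1 × C: 3 H
  1 × C: 2 H
  1 × I: no H
  Total hydrogens = 15.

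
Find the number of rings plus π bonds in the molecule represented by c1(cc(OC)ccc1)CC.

4

Molecular formula from the SMILES: C9H12O.
DoU = (2C + 2 + N − H − X)/2 = (2·9 + 2 + 0 − 12 − 0)/2 = 8/2 = 4.
(Structurally: 1 ring(s) + 3 π bond(s) = 4.)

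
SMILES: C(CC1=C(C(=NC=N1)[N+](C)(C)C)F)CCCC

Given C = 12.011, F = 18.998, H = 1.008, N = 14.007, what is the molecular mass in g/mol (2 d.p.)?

Molecular formula: C13H23FN3+.
M = 13×12.011 + 1×18.998 + 23×1.008 + 3×14.007 = 240.35 g/mol.

240.35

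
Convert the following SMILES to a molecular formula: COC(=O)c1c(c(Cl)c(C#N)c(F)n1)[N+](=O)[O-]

Heavy atoms from the SMILES: 8 C, 1 Cl, 1 F, 3 N, 4 O.
Implicit hydrogens by atom environment:
  5 × C (aromatic): no H
  3 × O: no H
  2 × C: no H
  1 × C: 3 H
  1 × Cl: no H
  1 × F: no H
  1 × N (aromatic): no H
  1 × N: no H
  1 × N (charge +1): no H
  1 × O (charge -1): no H
  Total hydrogens = 3.
Molecular formula: C8H3ClFN3O4

C8H3ClFN3O4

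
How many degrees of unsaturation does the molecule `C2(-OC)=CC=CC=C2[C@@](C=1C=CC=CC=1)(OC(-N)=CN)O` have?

Molecular formula from the SMILES: C16H18N2O3.
DoU = (2C + 2 + N − H − X)/2 = (2·16 + 2 + 2 − 18 − 0)/2 = 18/2 = 9.
(Structurally: 2 ring(s) + 7 π bond(s) = 9.)

9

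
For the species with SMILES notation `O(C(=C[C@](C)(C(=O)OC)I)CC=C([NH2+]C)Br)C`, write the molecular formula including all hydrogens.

Heavy atoms from the SMILES: 1 Br, 11 C, 1 I, 1 N, 3 O.
Implicit hydrogens by atom environment:
  4 × C: 3 H each → 12
  4 × C: no H
  3 × O: no H
  2 × C: 1 H each → 2
  1 × Br: no H
  1 × C: 2 H
  1 × I: no H
  1 × N (charge +1): 2 H
  Total hydrogens = 18.
Net charge +1.
Molecular formula: C11H18BrINO3+

C11H18BrINO3+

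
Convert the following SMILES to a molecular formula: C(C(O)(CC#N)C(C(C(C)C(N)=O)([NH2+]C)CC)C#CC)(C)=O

Heavy atoms from the SMILES: 16 C, 3 N, 3 O.
Implicit hydrogens by atom environment:
  7 × C: no H
  5 × C: 3 H each → 15
  2 × C: 2 H each → 4
  2 × C: 1 H each → 2
  2 × O: no H
  1 × N (charge +1): 2 H
  1 × N: 2 H
  1 × N: no H
  1 × O: 1 H
  Total hydrogens = 26.
Net charge +1.
Molecular formula: C16H26N3O3+

C16H26N3O3+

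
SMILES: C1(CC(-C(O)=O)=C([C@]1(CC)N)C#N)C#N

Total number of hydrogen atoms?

Hydrogens are implicit in SMILES; fill each atom to its normal valence:
  6 × C: no H
  2 × C: 2 H each → 4
  2 × N: no H
  1 × C: 3 H
  1 × C: 1 H
  1 × N: 2 H
  1 × O: 1 H
  1 × O: no H
  Total hydrogens = 11.

11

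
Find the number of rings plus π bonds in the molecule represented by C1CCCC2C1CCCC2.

2

Molecular formula from the SMILES: C10H18.
DoU = (2C + 2 + N − H − X)/2 = (2·10 + 2 + 0 − 18 − 0)/2 = 4/2 = 2.
(Structurally: 2 ring(s) + 0 π bond(s) = 2.)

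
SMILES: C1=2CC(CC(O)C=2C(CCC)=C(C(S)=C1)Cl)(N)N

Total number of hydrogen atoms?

Hydrogens are implicit in SMILES; fill each atom to its normal valence:
  5 × C (aromatic): no H
  4 × C: 2 H each → 8
  2 × N: 2 H each → 4
  1 × C: 3 H
  1 × C (aromatic): 1 H
  1 × C: 1 H
  1 × C: no H
  1 × Cl: no H
  1 × O: 1 H
  1 × S: 1 H
  Total hydrogens = 19.

19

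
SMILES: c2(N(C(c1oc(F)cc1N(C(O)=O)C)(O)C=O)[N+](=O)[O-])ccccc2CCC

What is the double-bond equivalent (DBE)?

10

Molecular formula from the SMILES: C17H18FN3O7.
DoU = (2C + 2 + N − H − X)/2 = (2·17 + 2 + 3 − 18 − 1)/2 = 20/2 = 10.
(Structurally: 2 ring(s) + 8 π bond(s) = 10.)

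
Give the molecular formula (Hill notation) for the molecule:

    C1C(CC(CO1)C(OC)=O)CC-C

C10H18O3

Heavy atoms from the SMILES: 10 C, 3 O.
Implicit hydrogens by atom environment:
  5 × C: 2 H each → 10
  3 × O: no H
  2 × C: 3 H each → 6
  2 × C: 1 H each → 2
  1 × C: no H
  Total hydrogens = 18.
Molecular formula: C10H18O3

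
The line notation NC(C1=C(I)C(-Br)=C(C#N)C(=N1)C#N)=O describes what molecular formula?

Heavy atoms from the SMILES: 1 Br, 8 C, 1 I, 4 N, 1 O.
Implicit hydrogens by atom environment:
  5 × C (aromatic): no H
  3 × C: no H
  2 × N: no H
  1 × Br: no H
  1 × I: no H
  1 × N: 2 H
  1 × N (aromatic): no H
  1 × O: no H
  Total hydrogens = 2.
Molecular formula: C8H2BrIN4O

C8H2BrIN4O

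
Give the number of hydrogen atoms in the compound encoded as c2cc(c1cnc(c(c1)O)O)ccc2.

9

Hydrogens are implicit in SMILES; fill each atom to its normal valence:
  7 × C (aromatic): 1 H each → 7
  4 × C (aromatic): no H
  2 × O: 1 H each → 2
  1 × N (aromatic): no H
  Total hydrogens = 9.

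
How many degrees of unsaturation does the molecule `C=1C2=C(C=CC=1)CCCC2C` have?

5

Molecular formula from the SMILES: C11H14.
DoU = (2C + 2 + N − H − X)/2 = (2·11 + 2 + 0 − 14 − 0)/2 = 10/2 = 5.
(Structurally: 2 ring(s) + 3 π bond(s) = 5.)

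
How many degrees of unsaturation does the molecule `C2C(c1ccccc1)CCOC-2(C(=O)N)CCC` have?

Molecular formula from the SMILES: C15H21NO2.
DoU = (2C + 2 + N − H − X)/2 = (2·15 + 2 + 1 − 21 − 0)/2 = 12/2 = 6.
(Structurally: 2 ring(s) + 4 π bond(s) = 6.)

6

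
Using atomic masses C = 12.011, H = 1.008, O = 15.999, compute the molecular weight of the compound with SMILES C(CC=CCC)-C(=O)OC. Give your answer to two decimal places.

Molecular formula: C8H14O2.
M = 8×12.011 + 14×1.008 + 2×15.999 = 142.20 g/mol.

142.20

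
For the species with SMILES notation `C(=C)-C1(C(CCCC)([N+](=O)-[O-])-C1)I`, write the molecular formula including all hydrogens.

Heavy atoms from the SMILES: 9 C, 1 I, 1 N, 2 O.
Implicit hydrogens by atom environment:
  5 × C: 2 H each → 10
  2 × C: no H
  1 × C: 3 H
  1 × C: 1 H
  1 × I: no H
  1 × N (charge +1): no H
  1 × O: no H
  1 × O (charge -1): no H
  Total hydrogens = 14.
Molecular formula: C9H14INO2

C9H14INO2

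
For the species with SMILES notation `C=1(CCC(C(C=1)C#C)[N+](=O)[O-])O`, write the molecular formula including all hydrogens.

C8H9NO3

Heavy atoms from the SMILES: 8 C, 1 N, 3 O.
Implicit hydrogens by atom environment:
  4 × C: 1 H each → 4
  2 × C: 2 H each → 4
  2 × C: no H
  1 × N (charge +1): no H
  1 × O: 1 H
  1 × O: no H
  1 × O (charge -1): no H
  Total hydrogens = 9.
Molecular formula: C8H9NO3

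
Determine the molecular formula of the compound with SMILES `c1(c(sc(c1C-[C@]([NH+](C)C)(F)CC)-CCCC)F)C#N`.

C15H23F2N2S+

Heavy atoms from the SMILES: 15 C, 2 F, 2 N, 1 S.
Implicit hydrogens by atom environment:
  5 × C: 2 H each → 10
  4 × C: 3 H each → 12
  4 × C (aromatic): no H
  2 × C: no H
  2 × F: no H
  1 × N (charge +1): 1 H
  1 × N: no H
  1 × S (aromatic): no H
  Total hydrogens = 23.
Net charge +1.
Molecular formula: C15H23F2N2S+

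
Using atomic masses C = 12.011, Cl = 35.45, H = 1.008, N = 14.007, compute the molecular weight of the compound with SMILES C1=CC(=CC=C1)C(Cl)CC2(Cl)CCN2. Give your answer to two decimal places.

230.13

Molecular formula: C11H13Cl2N.
M = 11×12.011 + 2×35.45 + 13×1.008 + 1×14.007 = 230.13 g/mol.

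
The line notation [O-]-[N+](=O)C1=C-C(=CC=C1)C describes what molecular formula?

C7H7NO2

Heavy atoms from the SMILES: 7 C, 1 N, 2 O.
Implicit hydrogens by atom environment:
  4 × C (aromatic): 1 H each → 4
  2 × C (aromatic): no H
  1 × C: 3 H
  1 × N (charge +1): no H
  1 × O: no H
  1 × O (charge -1): no H
  Total hydrogens = 7.
Molecular formula: C7H7NO2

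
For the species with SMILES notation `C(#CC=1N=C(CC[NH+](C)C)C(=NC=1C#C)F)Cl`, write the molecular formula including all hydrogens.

C12H12ClFN3+

Heavy atoms from the SMILES: 12 C, 1 Cl, 1 F, 3 N.
Implicit hydrogens by atom environment:
  4 × C (aromatic): no H
  3 × C: no H
  2 × C: 3 H each → 6
  2 × C: 2 H each → 4
  2 × N (aromatic): no H
  1 × C: 1 H
  1 × Cl: no H
  1 × F: no H
  1 × N (charge +1): 1 H
  Total hydrogens = 12.
Net charge +1.
Molecular formula: C12H12ClFN3+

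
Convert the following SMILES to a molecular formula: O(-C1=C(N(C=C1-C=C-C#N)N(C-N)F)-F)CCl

C9H9ClF2N4O

Heavy atoms from the SMILES: 9 C, 1 Cl, 2 F, 4 N, 1 O.
Implicit hydrogens by atom environment:
  3 × C (aromatic): no H
  2 × C: 2 H each → 4
  2 × C: 1 H each → 2
  2 × F: no H
  2 × N: no H
  1 × C (aromatic): 1 H
  1 × C: no H
  1 × Cl: no H
  1 × N: 2 H
  1 × N (aromatic): no H
  1 × O: no H
  Total hydrogens = 9.
Molecular formula: C9H9ClF2N4O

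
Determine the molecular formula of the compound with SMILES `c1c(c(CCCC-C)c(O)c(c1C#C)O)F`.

Heavy atoms from the SMILES: 13 C, 1 F, 2 O.
Implicit hydrogens by atom environment:
  5 × C (aromatic): no H
  4 × C: 2 H each → 8
  2 × O: 1 H each → 2
  1 × C: 3 H
  1 × C (aromatic): 1 H
  1 × C: 1 H
  1 × C: no H
  1 × F: no H
  Total hydrogens = 15.
Molecular formula: C13H15FO2

C13H15FO2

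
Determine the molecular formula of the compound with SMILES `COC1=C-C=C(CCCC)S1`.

C9H14OS

Heavy atoms from the SMILES: 9 C, 1 O, 1 S.
Implicit hydrogens by atom environment:
  3 × C: 2 H each → 6
  2 × C: 3 H each → 6
  2 × C (aromatic): 1 H each → 2
  2 × C (aromatic): no H
  1 × O: no H
  1 × S (aromatic): no H
  Total hydrogens = 14.
Molecular formula: C9H14OS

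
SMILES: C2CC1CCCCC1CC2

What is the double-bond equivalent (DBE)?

Molecular formula from the SMILES: C10H18.
DoU = (2C + 2 + N − H − X)/2 = (2·10 + 2 + 0 − 18 − 0)/2 = 4/2 = 2.
(Structurally: 2 ring(s) + 0 π bond(s) = 2.)

2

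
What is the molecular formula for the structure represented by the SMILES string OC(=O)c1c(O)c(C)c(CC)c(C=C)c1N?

Heavy atoms from the SMILES: 12 C, 1 N, 3 O.
Implicit hydrogens by atom environment:
  6 × C (aromatic): no H
  2 × C: 3 H each → 6
  2 × C: 2 H each → 4
  2 × O: 1 H each → 2
  1 × C: 1 H
  1 × C: no H
  1 × N: 2 H
  1 × O: no H
  Total hydrogens = 15.
Molecular formula: C12H15NO3

C12H15NO3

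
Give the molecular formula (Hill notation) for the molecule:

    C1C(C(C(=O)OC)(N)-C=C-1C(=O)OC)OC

C10H15NO5

Heavy atoms from the SMILES: 10 C, 1 N, 5 O.
Implicit hydrogens by atom environment:
  5 × O: no H
  4 × C: no H
  3 × C: 3 H each → 9
  2 × C: 1 H each → 2
  1 × C: 2 H
  1 × N: 2 H
  Total hydrogens = 15.
Molecular formula: C10H15NO5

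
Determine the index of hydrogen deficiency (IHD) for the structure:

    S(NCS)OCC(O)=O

1

Molecular formula from the SMILES: C3H7NO3S2.
DoU = (2C + 2 + N − H − X)/2 = (2·3 + 2 + 1 − 7 − 0)/2 = 2/2 = 1.
(Structurally: 0 ring(s) + 1 π bond(s) = 1.)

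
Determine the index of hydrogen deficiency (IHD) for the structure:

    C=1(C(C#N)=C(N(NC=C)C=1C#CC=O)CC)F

Molecular formula from the SMILES: C12H10FN3O.
DoU = (2C + 2 + N − H − X)/2 = (2·12 + 2 + 3 − 10 − 1)/2 = 18/2 = 9.
(Structurally: 1 ring(s) + 8 π bond(s) = 9.)

9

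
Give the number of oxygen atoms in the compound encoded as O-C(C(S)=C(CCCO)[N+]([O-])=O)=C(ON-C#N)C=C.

The symbol for oxygen appears 5 times in the SMILES.

5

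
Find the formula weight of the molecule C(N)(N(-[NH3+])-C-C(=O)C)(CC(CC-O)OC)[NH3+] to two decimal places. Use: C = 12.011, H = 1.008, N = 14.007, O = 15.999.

Molecular formula: [C9H24N4O3]2+.
M = 9×12.011 + 24×1.008 + 4×14.007 + 3×15.999 = 236.32 g/mol.

236.32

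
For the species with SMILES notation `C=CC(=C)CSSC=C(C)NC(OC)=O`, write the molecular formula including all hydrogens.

Heavy atoms from the SMILES: 10 C, 1 N, 2 O, 2 S.
Implicit hydrogens by atom environment:
  3 × C: 2 H each → 6
  3 × C: no H
  2 × C: 3 H each → 6
  2 × C: 1 H each → 2
  2 × O: no H
  2 × S: no H
  1 × N: 1 H
  Total hydrogens = 15.
Molecular formula: C10H15NO2S2

C10H15NO2S2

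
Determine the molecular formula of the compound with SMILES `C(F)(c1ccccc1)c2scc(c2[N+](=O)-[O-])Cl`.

Heavy atoms from the SMILES: 11 C, 1 Cl, 1 F, 1 N, 2 O, 1 S.
Implicit hydrogens by atom environment:
  6 × C (aromatic): 1 H each → 6
  4 × C (aromatic): no H
  1 × C: 1 H
  1 × Cl: no H
  1 × F: no H
  1 × N (charge +1): no H
  1 × O: no H
  1 × O (charge -1): no H
  1 × S (aromatic): no H
  Total hydrogens = 7.
Molecular formula: C11H7ClFNO2S

C11H7ClFNO2S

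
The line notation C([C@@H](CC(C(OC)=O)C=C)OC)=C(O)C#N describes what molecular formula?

C11H15NO4

Heavy atoms from the SMILES: 11 C, 1 N, 4 O.
Implicit hydrogens by atom environment:
  4 × C: 1 H each → 4
  3 × C: no H
  3 × O: no H
  2 × C: 3 H each → 6
  2 × C: 2 H each → 4
  1 × N: no H
  1 × O: 1 H
  Total hydrogens = 15.
Molecular formula: C11H15NO4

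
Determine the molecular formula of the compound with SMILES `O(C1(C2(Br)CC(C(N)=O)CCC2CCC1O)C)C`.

C13H22BrNO3

Heavy atoms from the SMILES: 1 Br, 13 C, 1 N, 3 O.
Implicit hydrogens by atom environment:
  5 × C: 2 H each → 10
  3 × C: 1 H each → 3
  3 × C: no H
  2 × C: 3 H each → 6
  2 × O: no H
  1 × Br: no H
  1 × N: 2 H
  1 × O: 1 H
  Total hydrogens = 22.
Molecular formula: C13H22BrNO3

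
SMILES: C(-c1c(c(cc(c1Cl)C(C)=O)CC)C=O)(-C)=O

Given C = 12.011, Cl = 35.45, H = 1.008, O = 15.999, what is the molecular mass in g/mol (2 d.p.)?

252.69

Molecular formula: C13H13ClO3.
M = 13×12.011 + 1×35.45 + 13×1.008 + 3×15.999 = 252.69 g/mol.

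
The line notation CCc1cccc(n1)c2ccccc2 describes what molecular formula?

Heavy atoms from the SMILES: 13 C, 1 N.
Implicit hydrogens by atom environment:
  8 × C (aromatic): 1 H each → 8
  3 × C (aromatic): no H
  1 × C: 3 H
  1 × C: 2 H
  1 × N (aromatic): no H
  Total hydrogens = 13.
Molecular formula: C13H13N

C13H13N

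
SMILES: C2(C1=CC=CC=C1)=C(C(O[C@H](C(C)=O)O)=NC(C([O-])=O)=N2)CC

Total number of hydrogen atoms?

Hydrogens are implicit in SMILES; fill each atom to its normal valence:
  5 × C (aromatic): 1 H each → 5
  5 × C (aromatic): no H
  3 × O: no H
  2 × C: 3 H each → 6
  2 × C: no H
  2 × N (aromatic): no H
  1 × C: 2 H
  1 × C: 1 H
  1 × O: 1 H
  1 × O (charge -1): no H
  Total hydrogens = 15.

15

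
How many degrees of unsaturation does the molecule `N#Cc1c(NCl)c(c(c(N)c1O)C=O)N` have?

7

Molecular formula from the SMILES: C8H7ClN4O2.
DoU = (2C + 2 + N − H − X)/2 = (2·8 + 2 + 4 − 7 − 1)/2 = 14/2 = 7.
(Structurally: 1 ring(s) + 6 π bond(s) = 7.)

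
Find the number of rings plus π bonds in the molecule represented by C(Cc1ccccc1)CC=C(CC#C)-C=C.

8

Molecular formula from the SMILES: C16H18.
DoU = (2C + 2 + N − H − X)/2 = (2·16 + 2 + 0 − 18 − 0)/2 = 16/2 = 8.
(Structurally: 1 ring(s) + 7 π bond(s) = 8.)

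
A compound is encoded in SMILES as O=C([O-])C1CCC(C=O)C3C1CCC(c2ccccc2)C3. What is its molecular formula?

Heavy atoms from the SMILES: 18 C, 3 O.
Implicit hydrogens by atom environment:
  6 × C: 1 H each → 6
  5 × C: 2 H each → 10
  5 × C (aromatic): 1 H each → 5
  2 × O: no H
  1 × C: no H
  1 × C (aromatic): no H
  1 × O (charge -1): no H
  Total hydrogens = 21.
Net charge -1.
Molecular formula: C18H21O3-

C18H21O3-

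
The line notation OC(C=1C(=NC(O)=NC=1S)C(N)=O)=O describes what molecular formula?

C6H5N3O4S

Heavy atoms from the SMILES: 6 C, 3 N, 4 O, 1 S.
Implicit hydrogens by atom environment:
  4 × C (aromatic): no H
  2 × C: no H
  2 × N (aromatic): no H
  2 × O: 1 H each → 2
  2 × O: no H
  1 × N: 2 H
  1 × S: 1 H
  Total hydrogens = 5.
Molecular formula: C6H5N3O4S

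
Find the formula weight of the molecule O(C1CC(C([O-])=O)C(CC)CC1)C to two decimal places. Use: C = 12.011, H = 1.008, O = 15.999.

185.24

Molecular formula: C10H17O3-.
M = 10×12.011 + 17×1.008 + 3×15.999 = 185.24 g/mol.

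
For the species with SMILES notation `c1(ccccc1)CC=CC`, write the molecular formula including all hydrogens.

C10H12

Heavy atoms from the SMILES: 10 C.
Implicit hydrogens by atom environment:
  5 × C (aromatic): 1 H each → 5
  2 × C: 1 H each → 2
  1 × C: 3 H
  1 × C: 2 H
  1 × C (aromatic): no H
  Total hydrogens = 12.
Molecular formula: C10H12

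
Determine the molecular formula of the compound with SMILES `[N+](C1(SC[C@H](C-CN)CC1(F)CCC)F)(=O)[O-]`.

C10H18F2N2O2S

Heavy atoms from the SMILES: 10 C, 2 F, 2 N, 2 O, 1 S.
Implicit hydrogens by atom environment:
  6 × C: 2 H each → 12
  2 × C: no H
  2 × F: no H
  1 × C: 3 H
  1 × C: 1 H
  1 × N: 2 H
  1 × N (charge +1): no H
  1 × O: no H
  1 × O (charge -1): no H
  1 × S: no H
  Total hydrogens = 18.
Molecular formula: C10H18F2N2O2S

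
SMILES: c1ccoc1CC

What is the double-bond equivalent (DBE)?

Molecular formula from the SMILES: C6H8O.
DoU = (2C + 2 + N − H − X)/2 = (2·6 + 2 + 0 − 8 − 0)/2 = 6/2 = 3.
(Structurally: 1 ring(s) + 2 π bond(s) = 3.)

3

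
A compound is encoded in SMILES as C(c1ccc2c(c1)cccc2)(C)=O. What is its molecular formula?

Heavy atoms from the SMILES: 12 C, 1 O.
Implicit hydrogens by atom environment:
  7 × C (aromatic): 1 H each → 7
  3 × C (aromatic): no H
  1 × C: 3 H
  1 × C: no H
  1 × O: no H
  Total hydrogens = 10.
Molecular formula: C12H10O

C12H10O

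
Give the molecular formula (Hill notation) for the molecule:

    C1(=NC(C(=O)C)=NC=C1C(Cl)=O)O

Heavy atoms from the SMILES: 7 C, 1 Cl, 2 N, 3 O.
Implicit hydrogens by atom environment:
  3 × C (aromatic): no H
  2 × C: no H
  2 × N (aromatic): no H
  2 × O: no H
  1 × C: 3 H
  1 × C (aromatic): 1 H
  1 × Cl: no H
  1 × O: 1 H
  Total hydrogens = 5.
Molecular formula: C7H5ClN2O3

C7H5ClN2O3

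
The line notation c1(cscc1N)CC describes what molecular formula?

C6H9NS

Heavy atoms from the SMILES: 6 C, 1 N, 1 S.
Implicit hydrogens by atom environment:
  2 × C (aromatic): 1 H each → 2
  2 × C (aromatic): no H
  1 × C: 3 H
  1 × C: 2 H
  1 × N: 2 H
  1 × S (aromatic): no H
  Total hydrogens = 9.
Molecular formula: C6H9NS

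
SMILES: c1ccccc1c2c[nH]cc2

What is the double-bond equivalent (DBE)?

7

Molecular formula from the SMILES: C10H9N.
DoU = (2C + 2 + N − H − X)/2 = (2·10 + 2 + 1 − 9 − 0)/2 = 14/2 = 7.
(Structurally: 2 ring(s) + 5 π bond(s) = 7.)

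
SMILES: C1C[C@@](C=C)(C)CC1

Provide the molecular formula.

Heavy atoms from the SMILES: 8 C.
Implicit hydrogens by atom environment:
  5 × C: 2 H each → 10
  1 × C: 3 H
  1 × C: 1 H
  1 × C: no H
  Total hydrogens = 14.
Molecular formula: C8H14

C8H14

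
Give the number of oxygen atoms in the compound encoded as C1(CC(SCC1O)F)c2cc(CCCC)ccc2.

The symbol for oxygen appears 1 time in the SMILES.

1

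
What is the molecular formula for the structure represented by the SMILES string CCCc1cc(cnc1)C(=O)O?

C9H11NO2

Heavy atoms from the SMILES: 9 C, 1 N, 2 O.
Implicit hydrogens by atom environment:
  3 × C (aromatic): 1 H each → 3
  2 × C: 2 H each → 4
  2 × C (aromatic): no H
  1 × C: 3 H
  1 × C: no H
  1 × N (aromatic): no H
  1 × O: 1 H
  1 × O: no H
  Total hydrogens = 11.
Molecular formula: C9H11NO2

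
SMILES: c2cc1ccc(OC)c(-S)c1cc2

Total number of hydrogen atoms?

10

Hydrogens are implicit in SMILES; fill each atom to its normal valence:
  6 × C (aromatic): 1 H each → 6
  4 × C (aromatic): no H
  1 × C: 3 H
  1 × O: no H
  1 × S: 1 H
  Total hydrogens = 10.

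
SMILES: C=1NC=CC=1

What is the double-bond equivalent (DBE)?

Molecular formula from the SMILES: C4H5N.
DoU = (2C + 2 + N − H − X)/2 = (2·4 + 2 + 1 − 5 − 0)/2 = 6/2 = 3.
(Structurally: 1 ring(s) + 2 π bond(s) = 3.)

3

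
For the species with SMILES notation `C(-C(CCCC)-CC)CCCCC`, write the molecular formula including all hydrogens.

C13H28

Heavy atoms from the SMILES: 13 C.
Implicit hydrogens by atom environment:
  9 × C: 2 H each → 18
  3 × C: 3 H each → 9
  1 × C: 1 H
  Total hydrogens = 28.
Molecular formula: C13H28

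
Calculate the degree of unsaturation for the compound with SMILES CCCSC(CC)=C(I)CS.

1

Molecular formula from the SMILES: C8H15IS2.
DoU = (2C + 2 + N − H − X)/2 = (2·8 + 2 + 0 − 15 − 1)/2 = 2/2 = 1.
(Structurally: 0 ring(s) + 1 π bond(s) = 1.)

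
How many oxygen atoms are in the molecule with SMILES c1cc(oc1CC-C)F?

The symbol for oxygen appears 1 time in the SMILES.

1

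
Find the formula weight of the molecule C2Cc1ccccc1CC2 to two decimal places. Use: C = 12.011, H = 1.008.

132.21

Molecular formula: C10H12.
M = 10×12.011 + 12×1.008 = 132.21 g/mol.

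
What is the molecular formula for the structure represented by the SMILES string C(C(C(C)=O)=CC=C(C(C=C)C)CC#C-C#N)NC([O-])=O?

Heavy atoms from the SMILES: 16 C, 2 N, 3 O.
Implicit hydrogens by atom environment:
  7 × C: no H
  4 × C: 1 H each → 4
  3 × C: 2 H each → 6
  2 × C: 3 H each → 6
  2 × O: no H
  1 × N: 1 H
  1 × N: no H
  1 × O (charge -1): no H
  Total hydrogens = 17.
Net charge -1.
Molecular formula: C16H17N2O3-

C16H17N2O3-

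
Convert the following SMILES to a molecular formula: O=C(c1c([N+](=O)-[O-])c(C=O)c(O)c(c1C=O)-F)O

Heavy atoms from the SMILES: 9 C, 1 F, 1 N, 7 O.
Implicit hydrogens by atom environment:
  6 × C (aromatic): no H
  4 × O: no H
  2 × C: 1 H each → 2
  2 × O: 1 H each → 2
  1 × C: no H
  1 × F: no H
  1 × N (charge +1): no H
  1 × O (charge -1): no H
  Total hydrogens = 4.
Molecular formula: C9H4FNO7

C9H4FNO7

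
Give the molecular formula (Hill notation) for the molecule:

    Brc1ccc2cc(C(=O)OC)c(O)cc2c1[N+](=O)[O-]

Heavy atoms from the SMILES: 1 Br, 12 C, 1 N, 5 O.
Implicit hydrogens by atom environment:
  6 × C (aromatic): no H
  4 × C (aromatic): 1 H each → 4
  3 × O: no H
  1 × Br: no H
  1 × C: 3 H
  1 × C: no H
  1 × N (charge +1): no H
  1 × O: 1 H
  1 × O (charge -1): no H
  Total hydrogens = 8.
Molecular formula: C12H8BrNO5

C12H8BrNO5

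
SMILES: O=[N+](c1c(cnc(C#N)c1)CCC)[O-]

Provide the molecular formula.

Heavy atoms from the SMILES: 9 C, 3 N, 2 O.
Implicit hydrogens by atom environment:
  3 × C (aromatic): no H
  2 × C: 2 H each → 4
  2 × C (aromatic): 1 H each → 2
  1 × C: 3 H
  1 × C: no H
  1 × N (aromatic): no H
  1 × N: no H
  1 × N (charge +1): no H
  1 × O: no H
  1 × O (charge -1): no H
  Total hydrogens = 9.
Molecular formula: C9H9N3O2

C9H9N3O2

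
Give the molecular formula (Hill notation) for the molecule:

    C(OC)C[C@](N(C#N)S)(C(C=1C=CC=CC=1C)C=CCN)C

Heavy atoms from the SMILES: 17 C, 3 N, 1 O, 1 S.
Implicit hydrogens by atom environment:
  4 × C (aromatic): 1 H each → 4
  3 × C: 3 H each → 9
  3 × C: 2 H each → 6
  3 × C: 1 H each → 3
  2 × C: no H
  2 × C (aromatic): no H
  2 × N: no H
  1 × N: 2 H
  1 × O: no H
  1 × S: 1 H
  Total hydrogens = 25.
Molecular formula: C17H25N3OS

C17H25N3OS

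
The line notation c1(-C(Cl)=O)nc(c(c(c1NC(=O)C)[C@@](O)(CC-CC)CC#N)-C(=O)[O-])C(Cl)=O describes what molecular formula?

Heavy atoms from the SMILES: 17 C, 2 Cl, 3 N, 6 O.
Implicit hydrogens by atom environment:
  6 × C: no H
  5 × C (aromatic): no H
  4 × C: 2 H each → 8
  4 × O: no H
  2 × C: 3 H each → 6
  2 × Cl: no H
  1 × N: 1 H
  1 × N (aromatic): no H
  1 × N: no H
  1 × O: 1 H
  1 × O (charge -1): no H
  Total hydrogens = 16.
Net charge -1.
Molecular formula: C17H16Cl2N3O6-

C17H16Cl2N3O6-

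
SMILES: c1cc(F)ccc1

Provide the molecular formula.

Heavy atoms from the SMILES: 6 C, 1 F.
Implicit hydrogens by atom environment:
  5 × C (aromatic): 1 H each → 5
  1 × C (aromatic): no H
  1 × F: no H
  Total hydrogens = 5.
Molecular formula: C6H5F

C6H5F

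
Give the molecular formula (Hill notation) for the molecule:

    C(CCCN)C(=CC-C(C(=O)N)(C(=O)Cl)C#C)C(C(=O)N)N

C14H21ClN4O3

Heavy atoms from the SMILES: 14 C, 1 Cl, 4 N, 3 O.
Implicit hydrogens by atom environment:
  6 × C: no H
  5 × C: 2 H each → 10
  4 × N: 2 H each → 8
  3 × C: 1 H each → 3
  3 × O: no H
  1 × Cl: no H
  Total hydrogens = 21.
Molecular formula: C14H21ClN4O3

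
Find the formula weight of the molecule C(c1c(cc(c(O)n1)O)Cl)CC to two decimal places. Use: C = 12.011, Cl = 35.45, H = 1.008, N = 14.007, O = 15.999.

187.62

Molecular formula: C8H10ClNO2.
M = 8×12.011 + 1×35.45 + 10×1.008 + 1×14.007 + 2×15.999 = 187.62 g/mol.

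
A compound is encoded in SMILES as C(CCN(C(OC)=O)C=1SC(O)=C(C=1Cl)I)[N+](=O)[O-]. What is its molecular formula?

C9H10ClIN2O5S

Heavy atoms from the SMILES: 9 C, 1 Cl, 1 I, 2 N, 5 O, 1 S.
Implicit hydrogens by atom environment:
  4 × C (aromatic): no H
  3 × C: 2 H each → 6
  3 × O: no H
  1 × C: 3 H
  1 × C: no H
  1 × Cl: no H
  1 × I: no H
  1 × N: no H
  1 × N (charge +1): no H
  1 × O: 1 H
  1 × O (charge -1): no H
  1 × S (aromatic): no H
  Total hydrogens = 10.
Molecular formula: C9H10ClIN2O5S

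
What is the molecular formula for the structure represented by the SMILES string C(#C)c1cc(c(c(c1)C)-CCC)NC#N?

Heavy atoms from the SMILES: 13 C, 2 N.
Implicit hydrogens by atom environment:
  4 × C (aromatic): no H
  2 × C: 3 H each → 6
  2 × C: 2 H each → 4
  2 × C (aromatic): 1 H each → 2
  2 × C: no H
  1 × C: 1 H
  1 × N: 1 H
  1 × N: no H
  Total hydrogens = 14.
Molecular formula: C13H14N2

C13H14N2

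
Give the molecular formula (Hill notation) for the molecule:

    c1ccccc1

C6H6

Heavy atoms from the SMILES: 6 C.
Implicit hydrogens by atom environment:
  6 × C (aromatic): 1 H each → 6
  Total hydrogens = 6.
Molecular formula: C6H6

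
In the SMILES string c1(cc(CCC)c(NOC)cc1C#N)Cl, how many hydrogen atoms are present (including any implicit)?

13

Hydrogens are implicit in SMILES; fill each atom to its normal valence:
  4 × C (aromatic): no H
  2 × C: 3 H each → 6
  2 × C: 2 H each → 4
  2 × C (aromatic): 1 H each → 2
  1 × C: no H
  1 × Cl: no H
  1 × N: 1 H
  1 × N: no H
  1 × O: no H
  Total hydrogens = 13.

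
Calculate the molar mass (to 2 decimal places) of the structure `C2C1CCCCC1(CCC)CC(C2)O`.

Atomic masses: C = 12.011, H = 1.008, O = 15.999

196.33

Molecular formula: C13H24O.
M = 13×12.011 + 24×1.008 + 1×15.999 = 196.33 g/mol.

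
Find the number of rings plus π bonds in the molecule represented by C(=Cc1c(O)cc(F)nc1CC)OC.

5

Molecular formula from the SMILES: C10H12FNO2.
DoU = (2C + 2 + N − H − X)/2 = (2·10 + 2 + 1 − 12 − 1)/2 = 10/2 = 5.
(Structurally: 1 ring(s) + 4 π bond(s) = 5.)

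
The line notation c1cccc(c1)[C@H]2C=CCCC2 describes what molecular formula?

C12H14

Heavy atoms from the SMILES: 12 C.
Implicit hydrogens by atom environment:
  5 × C (aromatic): 1 H each → 5
  3 × C: 2 H each → 6
  3 × C: 1 H each → 3
  1 × C (aromatic): no H
  Total hydrogens = 14.
Molecular formula: C12H14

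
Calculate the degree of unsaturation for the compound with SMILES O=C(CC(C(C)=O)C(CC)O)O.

2

Molecular formula from the SMILES: C8H14O4.
DoU = (2C + 2 + N − H − X)/2 = (2·8 + 2 + 0 − 14 − 0)/2 = 4/2 = 2.
(Structurally: 0 ring(s) + 2 π bond(s) = 2.)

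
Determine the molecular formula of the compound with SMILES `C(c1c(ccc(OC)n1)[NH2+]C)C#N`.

Heavy atoms from the SMILES: 9 C, 3 N, 1 O.
Implicit hydrogens by atom environment:
  3 × C (aromatic): no H
  2 × C: 3 H each → 6
  2 × C (aromatic): 1 H each → 2
  1 × C: 2 H
  1 × C: no H
  1 × N (charge +1): 2 H
  1 × N (aromatic): no H
  1 × N: no H
  1 × O: no H
  Total hydrogens = 12.
Net charge +1.
Molecular formula: C9H12N3O+

C9H12N3O+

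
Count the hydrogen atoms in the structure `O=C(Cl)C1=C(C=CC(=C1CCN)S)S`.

Hydrogens are implicit in SMILES; fill each atom to its normal valence:
  4 × C (aromatic): no H
  2 × C: 2 H each → 4
  2 × C (aromatic): 1 H each → 2
  2 × S: 1 H each → 2
  1 × C: no H
  1 × Cl: no H
  1 × N: 2 H
  1 × O: no H
  Total hydrogens = 10.

10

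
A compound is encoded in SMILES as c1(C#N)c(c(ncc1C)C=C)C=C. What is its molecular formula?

Heavy atoms from the SMILES: 11 C, 2 N.
Implicit hydrogens by atom environment:
  4 × C (aromatic): no H
  2 × C: 2 H each → 4
  2 × C: 1 H each → 2
  1 × C: 3 H
  1 × C (aromatic): 1 H
  1 × C: no H
  1 × N (aromatic): no H
  1 × N: no H
  Total hydrogens = 10.
Molecular formula: C11H10N2

C11H10N2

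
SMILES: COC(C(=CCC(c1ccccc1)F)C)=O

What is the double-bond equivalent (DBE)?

6

Molecular formula from the SMILES: C13H15FO2.
DoU = (2C + 2 + N − H − X)/2 = (2·13 + 2 + 0 − 15 − 1)/2 = 12/2 = 6.
(Structurally: 1 ring(s) + 5 π bond(s) = 6.)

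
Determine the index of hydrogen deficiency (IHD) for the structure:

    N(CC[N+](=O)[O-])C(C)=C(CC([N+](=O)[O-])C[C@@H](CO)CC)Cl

3

Molecular formula from the SMILES: C12H22ClN3O5.
DoU = (2C + 2 + N − H − X)/2 = (2·12 + 2 + 3 − 22 − 1)/2 = 6/2 = 3.
(Structurally: 0 ring(s) + 3 π bond(s) = 3.)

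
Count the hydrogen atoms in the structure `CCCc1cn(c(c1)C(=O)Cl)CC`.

Hydrogens are implicit in SMILES; fill each atom to its normal valence:
  3 × C: 2 H each → 6
  2 × C: 3 H each → 6
  2 × C (aromatic): 1 H each → 2
  2 × C (aromatic): no H
  1 × C: no H
  1 × Cl: no H
  1 × N (aromatic): no H
  1 × O: no H
  Total hydrogens = 14.

14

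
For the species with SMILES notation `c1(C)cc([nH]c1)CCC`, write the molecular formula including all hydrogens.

Heavy atoms from the SMILES: 8 C, 1 N.
Implicit hydrogens by atom environment:
  2 × C: 3 H each → 6
  2 × C: 2 H each → 4
  2 × C (aromatic): 1 H each → 2
  2 × C (aromatic): no H
  1 × N (aromatic): 1 H
  Total hydrogens = 13.
Molecular formula: C8H13N

C8H13N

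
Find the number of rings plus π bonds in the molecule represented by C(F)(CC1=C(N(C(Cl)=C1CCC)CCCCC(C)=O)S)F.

Molecular formula from the SMILES: C15H22ClF2NOS.
DoU = (2C + 2 + N − H − X)/2 = (2·15 + 2 + 1 − 22 − 3)/2 = 8/2 = 4.
(Structurally: 1 ring(s) + 3 π bond(s) = 4.)

4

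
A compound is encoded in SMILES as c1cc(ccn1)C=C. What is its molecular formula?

Heavy atoms from the SMILES: 7 C, 1 N.
Implicit hydrogens by atom environment:
  4 × C (aromatic): 1 H each → 4
  1 × C: 2 H
  1 × C: 1 H
  1 × C (aromatic): no H
  1 × N (aromatic): no H
  Total hydrogens = 7.
Molecular formula: C7H7N

C7H7N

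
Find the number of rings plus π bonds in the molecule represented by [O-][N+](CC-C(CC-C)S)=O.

Molecular formula from the SMILES: C6H13NO2S.
DoU = (2C + 2 + N − H − X)/2 = (2·6 + 2 + 1 − 13 − 0)/2 = 2/2 = 1.
(Structurally: 0 ring(s) + 1 π bond(s) = 1.)

1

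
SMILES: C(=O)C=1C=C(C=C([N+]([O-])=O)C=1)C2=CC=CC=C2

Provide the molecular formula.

Heavy atoms from the SMILES: 13 C, 1 N, 3 O.
Implicit hydrogens by atom environment:
  8 × C (aromatic): 1 H each → 8
  4 × C (aromatic): no H
  2 × O: no H
  1 × C: 1 H
  1 × N (charge +1): no H
  1 × O (charge -1): no H
  Total hydrogens = 9.
Molecular formula: C13H9NO3

C13H9NO3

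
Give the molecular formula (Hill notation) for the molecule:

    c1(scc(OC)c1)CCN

Heavy atoms from the SMILES: 7 C, 1 N, 1 O, 1 S.
Implicit hydrogens by atom environment:
  2 × C: 2 H each → 4
  2 × C (aromatic): 1 H each → 2
  2 × C (aromatic): no H
  1 × C: 3 H
  1 × N: 2 H
  1 × O: no H
  1 × S (aromatic): no H
  Total hydrogens = 11.
Molecular formula: C7H11NOS

C7H11NOS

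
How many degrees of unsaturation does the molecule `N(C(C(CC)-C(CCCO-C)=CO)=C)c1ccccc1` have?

Molecular formula from the SMILES: C17H25NO2.
DoU = (2C + 2 + N − H − X)/2 = (2·17 + 2 + 1 − 25 − 0)/2 = 12/2 = 6.
(Structurally: 1 ring(s) + 5 π bond(s) = 6.)

6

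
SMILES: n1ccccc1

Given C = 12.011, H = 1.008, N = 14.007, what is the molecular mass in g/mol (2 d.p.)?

79.10

Molecular formula: C5H5N.
M = 5×12.011 + 5×1.008 + 1×14.007 = 79.10 g/mol.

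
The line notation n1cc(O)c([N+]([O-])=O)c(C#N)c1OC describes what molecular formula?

C7H5N3O4

Heavy atoms from the SMILES: 7 C, 3 N, 4 O.
Implicit hydrogens by atom environment:
  4 × C (aromatic): no H
  2 × O: no H
  1 × C: 3 H
  1 × C (aromatic): 1 H
  1 × C: no H
  1 × N (aromatic): no H
  1 × N: no H
  1 × N (charge +1): no H
  1 × O: 1 H
  1 × O (charge -1): no H
  Total hydrogens = 5.
Molecular formula: C7H5N3O4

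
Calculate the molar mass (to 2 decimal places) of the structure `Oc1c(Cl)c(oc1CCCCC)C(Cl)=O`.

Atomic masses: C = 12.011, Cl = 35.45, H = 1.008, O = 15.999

251.10

Molecular formula: C10H12Cl2O3.
M = 10×12.011 + 2×35.45 + 12×1.008 + 3×15.999 = 251.10 g/mol.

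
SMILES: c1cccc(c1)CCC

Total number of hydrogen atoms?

12

Hydrogens are implicit in SMILES; fill each atom to its normal valence:
  5 × C (aromatic): 1 H each → 5
  2 × C: 2 H each → 4
  1 × C: 3 H
  1 × C (aromatic): no H
  Total hydrogens = 12.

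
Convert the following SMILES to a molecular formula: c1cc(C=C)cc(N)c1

Heavy atoms from the SMILES: 8 C, 1 N.
Implicit hydrogens by atom environment:
  4 × C (aromatic): 1 H each → 4
  2 × C (aromatic): no H
  1 × C: 2 H
  1 × C: 1 H
  1 × N: 2 H
  Total hydrogens = 9.
Molecular formula: C8H9N

C8H9N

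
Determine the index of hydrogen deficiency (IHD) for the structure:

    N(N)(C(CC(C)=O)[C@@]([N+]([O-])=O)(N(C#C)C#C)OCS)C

Molecular formula from the SMILES: C11H16N4O4S.
DoU = (2C + 2 + N − H − X)/2 = (2·11 + 2 + 4 − 16 − 0)/2 = 12/2 = 6.
(Structurally: 0 ring(s) + 6 π bond(s) = 6.)

6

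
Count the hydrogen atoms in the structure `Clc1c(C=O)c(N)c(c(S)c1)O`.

Hydrogens are implicit in SMILES; fill each atom to its normal valence:
  5 × C (aromatic): no H
  1 × C (aromatic): 1 H
  1 × C: 1 H
  1 × Cl: no H
  1 × N: 2 H
  1 × O: 1 H
  1 × O: no H
  1 × S: 1 H
  Total hydrogens = 6.

6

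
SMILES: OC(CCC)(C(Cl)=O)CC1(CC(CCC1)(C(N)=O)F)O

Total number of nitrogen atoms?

1

The symbol for nitrogen appears 1 time in the SMILES.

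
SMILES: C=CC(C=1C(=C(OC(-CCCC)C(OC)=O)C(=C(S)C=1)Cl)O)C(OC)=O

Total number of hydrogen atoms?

Hydrogens are implicit in SMILES; fill each atom to its normal valence:
  5 × C (aromatic): no H
  5 × O: no H
  4 × C: 2 H each → 8
  3 × C: 3 H each → 9
  3 × C: 1 H each → 3
  2 × C: no H
  1 × C (aromatic): 1 H
  1 × Cl: no H
  1 × O: 1 H
  1 × S: 1 H
  Total hydrogens = 23.

23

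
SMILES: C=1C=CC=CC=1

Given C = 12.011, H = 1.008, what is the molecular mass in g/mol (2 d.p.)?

Molecular formula: C6H6.
M = 6×12.011 + 6×1.008 = 78.11 g/mol.

78.11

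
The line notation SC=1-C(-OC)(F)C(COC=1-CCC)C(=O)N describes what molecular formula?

Heavy atoms from the SMILES: 10 C, 1 F, 1 N, 3 O, 1 S.
Implicit hydrogens by atom environment:
  4 × C: no H
  3 × C: 2 H each → 6
  3 × O: no H
  2 × C: 3 H each → 6
  1 × C: 1 H
  1 × F: no H
  1 × N: 2 H
  1 × S: 1 H
  Total hydrogens = 16.
Molecular formula: C10H16FNO3S

C10H16FNO3S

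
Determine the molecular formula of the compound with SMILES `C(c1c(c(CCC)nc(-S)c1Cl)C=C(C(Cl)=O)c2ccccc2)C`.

Heavy atoms from the SMILES: 19 C, 2 Cl, 1 N, 1 O, 1 S.
Implicit hydrogens by atom environment:
  6 × C (aromatic): no H
  5 × C (aromatic): 1 H each → 5
  3 × C: 2 H each → 6
  2 × C: 3 H each → 6
  2 × C: no H
  2 × Cl: no H
  1 × C: 1 H
  1 × N (aromatic): no H
  1 × O: no H
  1 × S: 1 H
  Total hydrogens = 19.
Molecular formula: C19H19Cl2NOS

C19H19Cl2NOS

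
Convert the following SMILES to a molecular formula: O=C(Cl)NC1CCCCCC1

Heavy atoms from the SMILES: 8 C, 1 Cl, 1 N, 1 O.
Implicit hydrogens by atom environment:
  6 × C: 2 H each → 12
  1 × C: 1 H
  1 × C: no H
  1 × Cl: no H
  1 × N: 1 H
  1 × O: no H
  Total hydrogens = 14.
Molecular formula: C8H14ClNO

C8H14ClNO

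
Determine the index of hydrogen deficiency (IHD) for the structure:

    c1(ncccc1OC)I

4

Molecular formula from the SMILES: C6H6INO.
DoU = (2C + 2 + N − H − X)/2 = (2·6 + 2 + 1 − 6 − 1)/2 = 8/2 = 4.
(Structurally: 1 ring(s) + 3 π bond(s) = 4.)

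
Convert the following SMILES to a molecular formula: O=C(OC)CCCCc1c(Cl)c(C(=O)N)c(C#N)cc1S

Heavy atoms from the SMILES: 14 C, 1 Cl, 2 N, 3 O, 1 S.
Implicit hydrogens by atom environment:
  5 × C (aromatic): no H
  4 × C: 2 H each → 8
  3 × C: no H
  3 × O: no H
  1 × C: 3 H
  1 × C (aromatic): 1 H
  1 × Cl: no H
  1 × N: 2 H
  1 × N: no H
  1 × S: 1 H
  Total hydrogens = 15.
Molecular formula: C14H15ClN2O3S

C14H15ClN2O3S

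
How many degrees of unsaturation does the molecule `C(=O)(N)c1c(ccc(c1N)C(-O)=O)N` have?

6

Molecular formula from the SMILES: C8H9N3O3.
DoU = (2C + 2 + N − H − X)/2 = (2·8 + 2 + 3 − 9 − 0)/2 = 12/2 = 6.
(Structurally: 1 ring(s) + 5 π bond(s) = 6.)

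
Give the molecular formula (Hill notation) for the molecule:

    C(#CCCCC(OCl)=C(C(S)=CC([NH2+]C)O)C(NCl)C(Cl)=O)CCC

Heavy atoms from the SMILES: 16 C, 3 Cl, 2 N, 3 O, 1 S.
Implicit hydrogens by atom environment:
  6 × C: no H
  5 × C: 2 H each → 10
  3 × C: 1 H each → 3
  3 × Cl: no H
  2 × C: 3 H each → 6
  2 × O: no H
  1 × N (charge +1): 2 H
  1 × N: 1 H
  1 × O: 1 H
  1 × S: 1 H
  Total hydrogens = 24.
Net charge +1.
Molecular formula: C16H24Cl3N2O3S+

C16H24Cl3N2O3S+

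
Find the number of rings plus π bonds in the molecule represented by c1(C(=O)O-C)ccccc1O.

Molecular formula from the SMILES: C8H8O3.
DoU = (2C + 2 + N − H − X)/2 = (2·8 + 2 + 0 − 8 − 0)/2 = 10/2 = 5.
(Structurally: 1 ring(s) + 4 π bond(s) = 5.)

5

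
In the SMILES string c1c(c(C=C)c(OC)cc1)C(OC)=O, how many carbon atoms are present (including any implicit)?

11

The symbol for carbon appears 11 times in the SMILES. Lowercase c denotes aromatic carbon and counts toward C.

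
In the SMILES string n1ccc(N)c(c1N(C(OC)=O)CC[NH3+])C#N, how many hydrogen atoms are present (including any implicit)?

14

Hydrogens are implicit in SMILES; fill each atom to its normal valence:
  3 × C (aromatic): no H
  2 × C: 2 H each → 4
  2 × C (aromatic): 1 H each → 2
  2 × C: no H
  2 × N: no H
  2 × O: no H
  1 × C: 3 H
  1 × N (charge +1): 3 H
  1 × N: 2 H
  1 × N (aromatic): no H
  Total hydrogens = 14.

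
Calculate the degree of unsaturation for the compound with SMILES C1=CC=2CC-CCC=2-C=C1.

5

Molecular formula from the SMILES: C10H12.
DoU = (2C + 2 + N − H − X)/2 = (2·10 + 2 + 0 − 12 − 0)/2 = 10/2 = 5.
(Structurally: 2 ring(s) + 3 π bond(s) = 5.)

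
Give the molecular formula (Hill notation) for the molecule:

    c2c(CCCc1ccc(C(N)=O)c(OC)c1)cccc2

C17H19NO2

Heavy atoms from the SMILES: 17 C, 1 N, 2 O.
Implicit hydrogens by atom environment:
  8 × C (aromatic): 1 H each → 8
  4 × C (aromatic): no H
  3 × C: 2 H each → 6
  2 × O: no H
  1 × C: 3 H
  1 × C: no H
  1 × N: 2 H
  Total hydrogens = 19.
Molecular formula: C17H19NO2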